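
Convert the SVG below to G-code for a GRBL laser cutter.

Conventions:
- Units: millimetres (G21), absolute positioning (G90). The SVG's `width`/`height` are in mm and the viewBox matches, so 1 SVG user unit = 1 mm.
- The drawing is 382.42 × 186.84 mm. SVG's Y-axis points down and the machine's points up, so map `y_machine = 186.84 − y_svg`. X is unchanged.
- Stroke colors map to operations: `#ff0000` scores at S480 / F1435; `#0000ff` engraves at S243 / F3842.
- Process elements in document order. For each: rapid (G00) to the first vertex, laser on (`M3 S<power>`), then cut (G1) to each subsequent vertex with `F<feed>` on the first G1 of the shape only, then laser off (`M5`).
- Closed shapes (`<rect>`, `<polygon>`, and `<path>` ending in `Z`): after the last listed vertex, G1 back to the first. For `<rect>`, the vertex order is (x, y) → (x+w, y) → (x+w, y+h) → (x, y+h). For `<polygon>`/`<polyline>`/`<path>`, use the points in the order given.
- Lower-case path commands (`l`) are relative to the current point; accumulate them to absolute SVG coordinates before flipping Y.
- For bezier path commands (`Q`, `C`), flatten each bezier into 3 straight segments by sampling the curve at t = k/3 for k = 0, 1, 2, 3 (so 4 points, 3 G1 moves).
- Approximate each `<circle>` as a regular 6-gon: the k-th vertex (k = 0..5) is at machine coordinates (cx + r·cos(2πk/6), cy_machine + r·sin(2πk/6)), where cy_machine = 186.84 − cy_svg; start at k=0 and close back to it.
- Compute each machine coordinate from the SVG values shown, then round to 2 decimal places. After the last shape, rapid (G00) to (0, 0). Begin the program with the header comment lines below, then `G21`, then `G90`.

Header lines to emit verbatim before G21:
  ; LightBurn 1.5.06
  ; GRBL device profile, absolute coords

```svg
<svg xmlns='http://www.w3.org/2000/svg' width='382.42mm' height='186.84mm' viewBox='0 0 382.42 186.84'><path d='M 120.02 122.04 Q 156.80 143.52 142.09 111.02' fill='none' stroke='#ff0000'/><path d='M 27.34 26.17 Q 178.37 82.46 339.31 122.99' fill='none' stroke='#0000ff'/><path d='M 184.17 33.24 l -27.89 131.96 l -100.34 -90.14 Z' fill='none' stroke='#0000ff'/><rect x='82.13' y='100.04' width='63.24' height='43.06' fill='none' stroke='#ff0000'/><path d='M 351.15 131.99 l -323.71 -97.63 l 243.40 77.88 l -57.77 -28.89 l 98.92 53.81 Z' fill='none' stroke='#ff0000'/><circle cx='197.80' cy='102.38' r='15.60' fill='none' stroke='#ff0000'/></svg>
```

viewBox `0 0 382.42 186.84` with mm width/height → 1 unit = 1 mm. Flip: y_m = 186.84 − y_svg.

**Shape 1** — `<path>` quadratic bezier, stroke `#ff0000` → score (S480, F1435). Control points (SVG): P0=(120.02,122.04), P1=(156.80,143.52), P2=(142.09,111.02); sampled at t=k/3. Machine vertices: (120.02,64.80) → (138.82,56.48) → (146.18,60.15) → (142.09,75.82). Open path.

**Shape 2** — `<path>` quadratic bezier, stroke `#0000ff` → engrave (S243, F3842). Control points (SVG): P0=(27.34,26.17), P1=(178.37,82.46), P2=(339.31,122.99); sampled at t=k/3. Machine vertices: (27.34,160.67) → (129.13,124.89) → (233.12,92.62) → (339.31,63.85). Open path.

**Shape 3** — `<path>` regular polygon, stroke `#0000ff` → engrave (S243, F3842). Machine vertices: (184.17,153.60) → (156.28,21.64) → (55.94,111.78) → (184.17,153.60). Closed: final G1 returns to the first vertex.

**Shape 4** — `<rect>` rectangle, stroke `#ff0000` → score (S480, F1435). Machine vertices: (82.13,86.80) → (145.37,86.80) → (145.37,43.74) → (82.13,43.74) → (82.13,86.80). Closed: final G1 returns to the first vertex.

**Shape 5** — `<path>` closed polygon, stroke `#ff0000` → score (S480, F1435). Machine vertices: (351.15,54.85) → (27.44,152.48) → (270.84,74.60) → (213.07,103.49) → (311.99,49.68) → (351.15,54.85). Closed: final G1 returns to the first vertex.

**Shape 6** — `<circle>` circle, stroke `#ff0000` → score (S480, F1435). Machine vertices: (213.40,84.46) → (205.60,97.97) → (190.00,97.97) → (182.20,84.46) → (190.00,70.95) → (205.60,70.95) → (213.40,84.46). Closed: final G1 returns to the first vertex.

; LightBurn 1.5.06
; GRBL device profile, absolute coords
G21
G90
G00 X120.02 Y64.80
M3 S480
G1 X138.82 Y56.48 F1435
G1 X146.18 Y60.15
G1 X142.09 Y75.82
M5
G00 X27.34 Y160.67
M3 S243
G1 X129.13 Y124.89 F3842
G1 X233.12 Y92.62
G1 X339.31 Y63.85
M5
G00 X184.17 Y153.60
M3 S243
G1 X156.28 Y21.64 F3842
G1 X55.94 Y111.78
G1 X184.17 Y153.60
M5
G00 X82.13 Y86.80
M3 S480
G1 X145.37 Y86.80 F1435
G1 X145.37 Y43.74
G1 X82.13 Y43.74
G1 X82.13 Y86.80
M5
G00 X351.15 Y54.85
M3 S480
G1 X27.44 Y152.48 F1435
G1 X270.84 Y74.60
G1 X213.07 Y103.49
G1 X311.99 Y49.68
G1 X351.15 Y54.85
M5
G00 X213.40 Y84.46
M3 S480
G1 X205.60 Y97.97 F1435
G1 X190.00 Y97.97
G1 X182.20 Y84.46
G1 X190.00 Y70.95
G1 X205.60 Y70.95
G1 X213.40 Y84.46
M5
G00 X0.00 Y0.00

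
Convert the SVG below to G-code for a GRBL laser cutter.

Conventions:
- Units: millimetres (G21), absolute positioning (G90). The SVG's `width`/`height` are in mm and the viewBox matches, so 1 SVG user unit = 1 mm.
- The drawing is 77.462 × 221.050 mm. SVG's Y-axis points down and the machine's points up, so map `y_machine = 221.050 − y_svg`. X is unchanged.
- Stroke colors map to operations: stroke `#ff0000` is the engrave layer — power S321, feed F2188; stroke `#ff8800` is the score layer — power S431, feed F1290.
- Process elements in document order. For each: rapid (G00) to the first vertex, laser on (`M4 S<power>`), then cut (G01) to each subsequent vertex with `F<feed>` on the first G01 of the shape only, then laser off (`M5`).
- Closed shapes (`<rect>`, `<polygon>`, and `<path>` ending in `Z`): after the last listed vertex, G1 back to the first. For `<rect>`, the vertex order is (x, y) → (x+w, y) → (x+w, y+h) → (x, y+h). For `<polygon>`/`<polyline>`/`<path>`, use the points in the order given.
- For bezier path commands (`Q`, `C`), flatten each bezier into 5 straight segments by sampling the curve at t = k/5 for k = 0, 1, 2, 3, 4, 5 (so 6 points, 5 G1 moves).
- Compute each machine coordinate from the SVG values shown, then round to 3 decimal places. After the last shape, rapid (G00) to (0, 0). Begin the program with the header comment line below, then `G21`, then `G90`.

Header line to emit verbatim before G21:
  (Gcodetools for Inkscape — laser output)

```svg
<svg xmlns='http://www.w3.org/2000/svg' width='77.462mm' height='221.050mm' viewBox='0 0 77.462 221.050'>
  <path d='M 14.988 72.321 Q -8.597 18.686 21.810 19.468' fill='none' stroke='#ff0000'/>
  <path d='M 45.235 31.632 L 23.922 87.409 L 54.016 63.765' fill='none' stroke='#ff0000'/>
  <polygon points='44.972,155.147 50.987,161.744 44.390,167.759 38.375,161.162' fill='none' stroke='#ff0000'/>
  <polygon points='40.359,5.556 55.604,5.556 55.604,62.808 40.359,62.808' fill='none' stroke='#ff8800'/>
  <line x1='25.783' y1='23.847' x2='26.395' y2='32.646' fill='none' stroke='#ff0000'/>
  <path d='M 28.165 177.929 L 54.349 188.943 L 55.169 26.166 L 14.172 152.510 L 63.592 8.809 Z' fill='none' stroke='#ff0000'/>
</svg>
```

viewBox `0 0 77.462 221.050` with mm width/height → 1 unit = 1 mm. Flip: y_m = 221.050 − y_svg.

**Shape 1** — `<path>` quadratic bezier, stroke `#ff0000` → engrave (S321, F2188). Control points (SVG): P0=(14.988,72.321), P1=(-8.597,18.686), P2=(21.810,19.468); sampled at t=k/5. Machine vertices: (14.988,148.729) → (7.714,168.006) → (4.759,182.930) → (6.123,193.501) → (11.807,199.718) → (21.810,201.582). Open path.

**Shape 2** — `<path>` open polyline, stroke `#ff0000` → engrave (S321, F2188). Machine vertices: (45.235,189.418) → (23.922,133.641) → (54.016,157.285). Open path.

**Shape 3** — `<polygon>` regular polygon, stroke `#ff0000` → engrave (S321, F2188). Machine vertices: (44.972,65.903) → (50.987,59.306) → (44.390,53.291) → (38.375,59.888) → (44.972,65.903). Closed: final G1 returns to the first vertex.

**Shape 4** — `<polygon>` rectangle, stroke `#ff8800` → score (S431, F1290). Machine vertices: (40.359,215.494) → (55.604,215.494) → (55.604,158.242) → (40.359,158.242) → (40.359,215.494). Closed: final G1 returns to the first vertex.

**Shape 5** — `<line>` line segment, stroke `#ff0000` → engrave (S321, F2188). Machine vertices: (25.783,197.203) → (26.395,188.404). Open path.

**Shape 6** — `<path>` closed polygon, stroke `#ff0000` → engrave (S321, F2188). Machine vertices: (28.165,43.121) → (54.349,32.107) → (55.169,194.884) → (14.172,68.540) → (63.592,212.241) → (28.165,43.121). Closed: final G1 returns to the first vertex.

(Gcodetools for Inkscape — laser output)
G21
G90
G00 X14.988 Y148.729
M4 S321
G01 X7.714 Y168.006 F2188
G01 X4.759 Y182.930
G01 X6.123 Y193.501
G01 X11.807 Y199.718
G01 X21.810 Y201.582
M5
G00 X45.235 Y189.418
M4 S321
G01 X23.922 Y133.641 F2188
G01 X54.016 Y157.285
M5
G00 X44.972 Y65.903
M4 S321
G01 X50.987 Y59.306 F2188
G01 X44.390 Y53.291
G01 X38.375 Y59.888
G01 X44.972 Y65.903
M5
G00 X40.359 Y215.494
M4 S431
G01 X55.604 Y215.494 F1290
G01 X55.604 Y158.242
G01 X40.359 Y158.242
G01 X40.359 Y215.494
M5
G00 X25.783 Y197.203
M4 S321
G01 X26.395 Y188.404 F2188
M5
G00 X28.165 Y43.121
M4 S321
G01 X54.349 Y32.107 F2188
G01 X55.169 Y194.884
G01 X14.172 Y68.540
G01 X63.592 Y212.241
G01 X28.165 Y43.121
M5
G00 X0.000 Y0.000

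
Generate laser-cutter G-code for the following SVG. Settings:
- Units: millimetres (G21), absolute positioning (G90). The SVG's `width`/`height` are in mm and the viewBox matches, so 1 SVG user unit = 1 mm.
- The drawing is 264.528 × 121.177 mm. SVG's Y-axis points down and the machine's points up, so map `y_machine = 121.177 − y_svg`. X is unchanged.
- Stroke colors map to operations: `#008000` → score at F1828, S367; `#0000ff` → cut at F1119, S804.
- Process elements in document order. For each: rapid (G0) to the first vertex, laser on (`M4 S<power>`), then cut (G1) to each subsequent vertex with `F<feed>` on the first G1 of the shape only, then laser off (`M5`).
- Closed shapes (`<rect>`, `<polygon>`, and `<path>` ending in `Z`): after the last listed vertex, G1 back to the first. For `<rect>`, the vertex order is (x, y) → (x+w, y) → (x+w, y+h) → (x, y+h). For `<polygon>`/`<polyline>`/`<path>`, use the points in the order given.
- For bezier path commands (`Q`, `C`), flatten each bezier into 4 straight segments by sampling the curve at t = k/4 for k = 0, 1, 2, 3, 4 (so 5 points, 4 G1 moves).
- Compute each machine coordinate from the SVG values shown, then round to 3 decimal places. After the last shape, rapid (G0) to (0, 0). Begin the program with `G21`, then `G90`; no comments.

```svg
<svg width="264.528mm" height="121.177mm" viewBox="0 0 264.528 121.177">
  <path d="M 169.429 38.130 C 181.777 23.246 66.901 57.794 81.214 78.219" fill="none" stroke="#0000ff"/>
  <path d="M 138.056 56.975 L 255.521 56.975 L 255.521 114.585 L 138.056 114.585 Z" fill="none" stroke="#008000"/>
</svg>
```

Since the viewBox matches the mm dimensions, user units are millimetres directly. The only transform is the Y-flip y_m = 121.177 − y_svg.

Shape 1 is a cubic bezier drawn with `<path>`. Its stroke #0000ff means cut at S804, F1119. After flipping Y the toolpath is (169.429,83.047) → (158.842,85.935) → (124.585,76.243) → (90.696,59.932) → (81.214,42.958).

Shape 2 is a rectangle drawn with `<path>`. Its stroke #008000 means score at S367, F1828. After flipping Y the toolpath is (138.056,64.202) → (255.521,64.202) → (255.521,6.592) → (138.056,6.592) → (138.056,64.202), returning to the start.

G21
G90
G0 X169.429 Y83.047
M4 S804
G1 X158.842 Y85.935 F1119
G1 X124.585 Y76.243
G1 X90.696 Y59.932
G1 X81.214 Y42.958
M5
G0 X138.056 Y64.202
M4 S367
G1 X255.521 Y64.202 F1828
G1 X255.521 Y6.592
G1 X138.056 Y6.592
G1 X138.056 Y64.202
M5
G0 X0.000 Y0.000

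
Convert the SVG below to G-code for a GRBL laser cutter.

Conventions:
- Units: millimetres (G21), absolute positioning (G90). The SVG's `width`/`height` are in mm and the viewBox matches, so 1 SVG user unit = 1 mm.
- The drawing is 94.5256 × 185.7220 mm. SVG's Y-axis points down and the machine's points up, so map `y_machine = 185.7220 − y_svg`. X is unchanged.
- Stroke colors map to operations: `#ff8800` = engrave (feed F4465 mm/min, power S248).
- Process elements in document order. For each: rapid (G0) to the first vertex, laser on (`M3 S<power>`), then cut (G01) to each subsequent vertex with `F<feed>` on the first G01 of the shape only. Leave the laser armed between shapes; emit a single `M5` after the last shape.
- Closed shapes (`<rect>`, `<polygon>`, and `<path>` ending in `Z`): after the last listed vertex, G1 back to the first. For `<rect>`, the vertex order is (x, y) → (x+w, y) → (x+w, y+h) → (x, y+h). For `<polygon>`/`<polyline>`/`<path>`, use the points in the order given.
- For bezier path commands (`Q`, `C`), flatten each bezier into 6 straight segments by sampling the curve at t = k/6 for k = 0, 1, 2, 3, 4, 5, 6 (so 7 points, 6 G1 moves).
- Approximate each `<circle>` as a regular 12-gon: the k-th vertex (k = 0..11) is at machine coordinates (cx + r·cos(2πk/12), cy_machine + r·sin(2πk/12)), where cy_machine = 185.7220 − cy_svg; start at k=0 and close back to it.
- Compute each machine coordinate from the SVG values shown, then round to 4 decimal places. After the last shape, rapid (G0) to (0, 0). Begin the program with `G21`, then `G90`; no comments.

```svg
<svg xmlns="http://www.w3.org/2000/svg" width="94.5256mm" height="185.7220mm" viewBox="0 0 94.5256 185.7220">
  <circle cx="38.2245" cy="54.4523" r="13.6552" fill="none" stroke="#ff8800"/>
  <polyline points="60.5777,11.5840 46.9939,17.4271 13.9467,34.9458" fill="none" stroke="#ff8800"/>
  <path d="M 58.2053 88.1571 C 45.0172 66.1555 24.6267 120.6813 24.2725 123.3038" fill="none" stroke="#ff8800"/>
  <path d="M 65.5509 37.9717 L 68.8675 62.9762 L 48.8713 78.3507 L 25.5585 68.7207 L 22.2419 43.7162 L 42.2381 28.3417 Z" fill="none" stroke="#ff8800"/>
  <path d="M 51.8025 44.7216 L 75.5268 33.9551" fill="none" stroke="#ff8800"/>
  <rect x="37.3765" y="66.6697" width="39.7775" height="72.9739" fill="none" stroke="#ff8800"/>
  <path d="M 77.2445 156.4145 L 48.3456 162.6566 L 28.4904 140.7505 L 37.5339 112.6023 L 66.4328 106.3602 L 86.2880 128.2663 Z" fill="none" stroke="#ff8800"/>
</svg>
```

viewBox `0 0 94.5256 185.7220` with mm width/height → 1 unit = 1 mm. Flip: y_m = 185.7220 − y_svg.

**Shape 1** — `<circle>` circle, stroke `#ff8800` → engrave (S248, F4465). Machine vertices: (51.8797,131.2697) → (50.0503,138.0973) → (45.0521,143.0955) → (38.2245,144.9249) → (31.3969,143.0955) → (26.3987,138.0973) → (24.5693,131.2697) → (26.3987,124.4421) → (31.3969,119.4439) → (38.2245,117.6145) → (45.0521,119.4439) → (50.0503,124.4421) → (51.8797,131.2697). Closed: final G1 returns to the first vertex.

**Shape 2** — `<polyline>` open polyline, stroke `#ff8800` → engrave (S248, F4465). Machine vertices: (60.5777,174.1380) → (46.9939,168.2949) → (13.9467,150.7762). Open path.

**Shape 3** — `<path>` cubic bezier, stroke `#ff8800` → engrave (S248, F4465). Control points (SVG): P0=(58.2053,88.1571), P1=(45.0172,66.1555), P2=(24.6267,120.6813), P3=(24.2725,123.3038); sampled at t=k/6. Machine vertices: (58.2053,97.5649) → (51.1372,102.7830) → (43.6252,98.8141) → (36.4262,89.2256) → (30.2966,77.5851) → (25.9932,67.4601) → (24.2725,62.4182). Open path.

**Shape 4** — `<path>` regular polygon, stroke `#ff8800` → engrave (S248, F4465). Machine vertices: (65.5509,147.7503) → (68.8675,122.7458) → (48.8713,107.3713) → (25.5585,117.0013) → (22.2419,142.0058) → (42.2381,157.3803) → (65.5509,147.7503). Closed: final G1 returns to the first vertex.

**Shape 5** — `<path>` line segment, stroke `#ff8800` → engrave (S248, F4465). Machine vertices: (51.8025,141.0004) → (75.5268,151.7669). Open path.

**Shape 6** — `<rect>` rectangle, stroke `#ff8800` → engrave (S248, F4465). Machine vertices: (37.3765,119.0523) → (77.1540,119.0523) → (77.1540,46.0784) → (37.3765,46.0784) → (37.3765,119.0523). Closed: final G1 returns to the first vertex.

**Shape 7** — `<path>` regular polygon, stroke `#ff8800` → engrave (S248, F4465). Machine vertices: (77.2445,29.3075) → (48.3456,23.0654) → (28.4904,44.9715) → (37.5339,73.1197) → (66.4328,79.3618) → (86.2880,57.4557) → (77.2445,29.3075). Closed: final G1 returns to the first vertex.

G21
G90
G0 X51.8797 Y131.2697
M3 S248
G01 X50.0503 Y138.0973 F4465
G01 X45.0521 Y143.0955
G01 X38.2245 Y144.9249
G01 X31.3969 Y143.0955
G01 X26.3987 Y138.0973
G01 X24.5693 Y131.2697
G01 X26.3987 Y124.4421
G01 X31.3969 Y119.4439
G01 X38.2245 Y117.6145
G01 X45.0521 Y119.4439
G01 X50.0503 Y124.4421
G01 X51.8797 Y131.2697
G0 X60.5777 Y174.1380
M3 S248
G01 X46.9939 Y168.2949 F4465
G01 X13.9467 Y150.7762
G0 X58.2053 Y97.5649
M3 S248
G01 X51.1372 Y102.7830 F4465
G01 X43.6252 Y98.8141
G01 X36.4262 Y89.2256
G01 X30.2966 Y77.5851
G01 X25.9932 Y67.4601
G01 X24.2725 Y62.4182
G0 X65.5509 Y147.7503
M3 S248
G01 X68.8675 Y122.7458 F4465
G01 X48.8713 Y107.3713
G01 X25.5585 Y117.0013
G01 X22.2419 Y142.0058
G01 X42.2381 Y157.3803
G01 X65.5509 Y147.7503
G0 X51.8025 Y141.0004
M3 S248
G01 X75.5268 Y151.7669 F4465
G0 X37.3765 Y119.0523
M3 S248
G01 X77.1540 Y119.0523 F4465
G01 X77.1540 Y46.0784
G01 X37.3765 Y46.0784
G01 X37.3765 Y119.0523
G0 X77.2445 Y29.3075
M3 S248
G01 X48.3456 Y23.0654 F4465
G01 X28.4904 Y44.9715
G01 X37.5339 Y73.1197
G01 X66.4328 Y79.3618
G01 X86.2880 Y57.4557
G01 X77.2445 Y29.3075
M5
G0 X0.0000 Y0.0000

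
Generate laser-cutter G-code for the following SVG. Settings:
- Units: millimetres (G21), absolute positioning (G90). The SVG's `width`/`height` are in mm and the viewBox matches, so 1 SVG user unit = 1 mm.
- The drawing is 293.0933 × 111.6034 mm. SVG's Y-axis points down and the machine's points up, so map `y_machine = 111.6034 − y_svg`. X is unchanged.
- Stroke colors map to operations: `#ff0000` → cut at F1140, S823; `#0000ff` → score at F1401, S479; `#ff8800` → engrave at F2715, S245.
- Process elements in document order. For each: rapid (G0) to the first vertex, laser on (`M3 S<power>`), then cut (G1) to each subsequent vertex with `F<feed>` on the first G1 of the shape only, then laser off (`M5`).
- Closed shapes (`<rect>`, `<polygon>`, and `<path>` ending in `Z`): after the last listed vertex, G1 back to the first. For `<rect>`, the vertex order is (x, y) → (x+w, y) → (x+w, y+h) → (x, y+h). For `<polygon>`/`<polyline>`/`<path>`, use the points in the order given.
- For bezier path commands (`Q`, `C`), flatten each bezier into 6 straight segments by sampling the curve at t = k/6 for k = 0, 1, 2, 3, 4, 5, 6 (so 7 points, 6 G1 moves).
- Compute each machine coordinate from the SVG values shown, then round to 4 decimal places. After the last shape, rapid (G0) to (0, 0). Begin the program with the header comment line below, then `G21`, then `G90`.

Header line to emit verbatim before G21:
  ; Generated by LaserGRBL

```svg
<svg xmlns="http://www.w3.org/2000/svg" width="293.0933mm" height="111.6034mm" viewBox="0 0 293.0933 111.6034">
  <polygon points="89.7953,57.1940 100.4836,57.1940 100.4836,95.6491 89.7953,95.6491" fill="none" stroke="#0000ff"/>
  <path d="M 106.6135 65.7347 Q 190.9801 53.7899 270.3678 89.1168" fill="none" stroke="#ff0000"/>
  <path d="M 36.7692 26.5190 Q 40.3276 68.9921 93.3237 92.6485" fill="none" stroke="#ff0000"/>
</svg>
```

1 u = 1 mm; y_m = 111.6034 − y.

[1] `<polygon>` rectangle, #0000ff→score S479 F1401: (89.7953,54.4094) → (100.4836,54.4094) → (100.4836,15.9543) → (89.7953,15.9543) → (89.7953,54.4094) (closed)

[2] `<path>` quadratic bezier, #ff0000→cut S823 F1140: (106.6135,45.8687) → (134.5974,48.5372) → (162.3047,48.5795) → (189.7354,45.9956) → (216.8895,40.7855) → (243.7669,32.9491) → (270.3678,22.4866)

[3] `<path>` quadratic bezier, #ff0000→cut S823 F1140: (36.7692,85.0844) → (39.3286,71.4494) → (44.6345,58.8597) → (52.6870,47.3155) → (63.4860,36.8166) → (77.0316,27.3631) → (93.3237,18.9549)

; Generated by LaserGRBL
G21
G90
G0 X89.7953 Y54.4094
M3 S479
G1 X100.4836 Y54.4094 F1401
G1 X100.4836 Y15.9543
G1 X89.7953 Y15.9543
G1 X89.7953 Y54.4094
M5
G0 X106.6135 Y45.8687
M3 S823
G1 X134.5974 Y48.5372 F1140
G1 X162.3047 Y48.5795
G1 X189.7354 Y45.9956
G1 X216.8895 Y40.7855
G1 X243.7669 Y32.9491
G1 X270.3678 Y22.4866
M5
G0 X36.7692 Y85.0844
M3 S823
G1 X39.3286 Y71.4494 F1140
G1 X44.6345 Y58.8597
G1 X52.6870 Y47.3155
G1 X63.4860 Y36.8166
G1 X77.0316 Y27.3631
G1 X93.3237 Y18.9549
M5
G0 X0.0000 Y0.0000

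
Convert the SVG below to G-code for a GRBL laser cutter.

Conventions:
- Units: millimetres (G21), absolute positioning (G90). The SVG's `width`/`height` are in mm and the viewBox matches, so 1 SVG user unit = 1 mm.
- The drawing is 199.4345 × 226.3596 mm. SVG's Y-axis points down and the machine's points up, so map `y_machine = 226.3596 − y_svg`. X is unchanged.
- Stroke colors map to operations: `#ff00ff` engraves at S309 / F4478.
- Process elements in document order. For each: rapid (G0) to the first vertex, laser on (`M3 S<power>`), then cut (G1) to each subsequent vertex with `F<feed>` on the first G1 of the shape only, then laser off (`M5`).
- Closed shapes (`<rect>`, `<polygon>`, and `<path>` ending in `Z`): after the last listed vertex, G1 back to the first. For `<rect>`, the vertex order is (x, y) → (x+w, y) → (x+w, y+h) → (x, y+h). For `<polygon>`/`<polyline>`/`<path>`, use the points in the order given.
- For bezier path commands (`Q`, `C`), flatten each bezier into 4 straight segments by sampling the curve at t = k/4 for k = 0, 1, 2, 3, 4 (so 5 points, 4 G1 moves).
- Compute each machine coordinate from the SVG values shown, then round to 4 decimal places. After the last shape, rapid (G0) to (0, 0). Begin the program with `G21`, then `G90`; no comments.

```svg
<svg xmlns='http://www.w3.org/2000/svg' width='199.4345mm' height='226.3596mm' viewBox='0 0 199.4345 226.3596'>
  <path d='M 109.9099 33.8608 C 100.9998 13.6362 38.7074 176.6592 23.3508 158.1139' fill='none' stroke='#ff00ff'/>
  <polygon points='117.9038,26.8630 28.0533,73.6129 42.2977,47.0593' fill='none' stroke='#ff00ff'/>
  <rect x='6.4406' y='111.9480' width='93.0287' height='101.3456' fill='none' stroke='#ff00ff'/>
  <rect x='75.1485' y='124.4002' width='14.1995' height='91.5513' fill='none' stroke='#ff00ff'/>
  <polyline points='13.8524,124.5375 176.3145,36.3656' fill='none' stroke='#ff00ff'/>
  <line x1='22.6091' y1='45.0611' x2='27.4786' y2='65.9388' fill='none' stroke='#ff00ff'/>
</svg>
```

G21
G90
G0 X109.9099 Y192.4988
M3 S309
G1 X94.7856 Y179.0086 F4478
G1 X69.0478 Y131.0020
G1 X42.1012 Y82.6805
G1 X23.3508 Y68.2457
M5
G0 X117.9038 Y199.4966
M3 S309
G1 X28.0533 Y152.7467 F4478
G1 X42.2977 Y179.3003
G1 X117.9038 Y199.4966
M5
G0 X6.4406 Y114.4116
M3 S309
G1 X99.4693 Y114.4116 F4478
G1 X99.4693 Y13.0660
G1 X6.4406 Y13.0660
G1 X6.4406 Y114.4116
M5
G0 X75.1485 Y101.9594
M3 S309
G1 X89.3480 Y101.9594 F4478
G1 X89.3480 Y10.4081
G1 X75.1485 Y10.4081
G1 X75.1485 Y101.9594
M5
G0 X13.8524 Y101.8221
M3 S309
G1 X176.3145 Y189.9940 F4478
M5
G0 X22.6091 Y181.2985
M3 S309
G1 X27.4786 Y160.4208 F4478
M5
G0 X0.0000 Y0.0000

1 u = 1 mm; y_m = 226.3596 − y.

[1] `<path>` cubic bezier, #ff00ff→engrave S309 F4478: (109.9099,192.4988) → (94.7856,179.0086) → (69.0478,131.0020) → (42.1012,82.6805) → (23.3508,68.2457)

[2] `<polygon>` closed polygon, #ff00ff→engrave S309 F4478: (117.9038,199.4966) → (28.0533,152.7467) → (42.2977,179.3003) → (117.9038,199.4966) (closed)

[3] `<rect>` rectangle, #ff00ff→engrave S309 F4478: (6.4406,114.4116) → (99.4693,114.4116) → (99.4693,13.0660) → (6.4406,13.0660) → (6.4406,114.4116) (closed)

[4] `<rect>` rectangle, #ff00ff→engrave S309 F4478: (75.1485,101.9594) → (89.3480,101.9594) → (89.3480,10.4081) → (75.1485,10.4081) → (75.1485,101.9594) (closed)

[5] `<polyline>` line segment, #ff00ff→engrave S309 F4478: (13.8524,101.8221) → (176.3145,189.9940)

[6] `<line>` line segment, #ff00ff→engrave S309 F4478: (22.6091,181.2985) → (27.4786,160.4208)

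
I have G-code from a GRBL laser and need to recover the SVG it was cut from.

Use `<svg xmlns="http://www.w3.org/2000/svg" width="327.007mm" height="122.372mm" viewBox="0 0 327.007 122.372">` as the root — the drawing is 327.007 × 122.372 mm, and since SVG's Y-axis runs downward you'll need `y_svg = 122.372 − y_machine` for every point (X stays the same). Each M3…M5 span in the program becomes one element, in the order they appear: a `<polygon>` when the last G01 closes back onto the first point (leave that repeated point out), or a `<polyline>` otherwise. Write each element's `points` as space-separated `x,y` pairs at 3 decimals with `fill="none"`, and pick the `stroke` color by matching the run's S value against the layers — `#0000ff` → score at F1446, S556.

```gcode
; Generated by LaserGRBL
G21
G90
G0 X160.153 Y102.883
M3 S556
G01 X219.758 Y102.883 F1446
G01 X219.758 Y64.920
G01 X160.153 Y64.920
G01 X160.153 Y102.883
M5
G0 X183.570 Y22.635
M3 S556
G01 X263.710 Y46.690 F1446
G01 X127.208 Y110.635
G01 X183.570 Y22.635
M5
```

<svg xmlns="http://www.w3.org/2000/svg" width="327.007mm" height="122.372mm" viewBox="0 0 327.007 122.372">
  <polygon points="160.153,19.489 219.758,19.489 219.758,57.452 160.153,57.452" fill="none" stroke="#0000ff"/>
  <polygon points="183.570,99.737 263.710,75.682 127.208,11.737" fill="none" stroke="#0000ff"/>
</svg>

Machine Y-up, SVG Y-down with viewBox height 122.372, so y_svg = 122.372 − y_machine; X carries over. Every run uses S556, so all elements get stroke `#0000ff` (score).

Run 1: The run returns to its start, so emit a `<polygon>` with points (Y-flipped): 160.153,19.489 219.758,19.489 219.758,57.452 160.153,57.452.

Run 2: The run returns to its start, so emit a `<polygon>` with points (Y-flipped): 183.570,99.737 263.710,75.682 127.208,11.737.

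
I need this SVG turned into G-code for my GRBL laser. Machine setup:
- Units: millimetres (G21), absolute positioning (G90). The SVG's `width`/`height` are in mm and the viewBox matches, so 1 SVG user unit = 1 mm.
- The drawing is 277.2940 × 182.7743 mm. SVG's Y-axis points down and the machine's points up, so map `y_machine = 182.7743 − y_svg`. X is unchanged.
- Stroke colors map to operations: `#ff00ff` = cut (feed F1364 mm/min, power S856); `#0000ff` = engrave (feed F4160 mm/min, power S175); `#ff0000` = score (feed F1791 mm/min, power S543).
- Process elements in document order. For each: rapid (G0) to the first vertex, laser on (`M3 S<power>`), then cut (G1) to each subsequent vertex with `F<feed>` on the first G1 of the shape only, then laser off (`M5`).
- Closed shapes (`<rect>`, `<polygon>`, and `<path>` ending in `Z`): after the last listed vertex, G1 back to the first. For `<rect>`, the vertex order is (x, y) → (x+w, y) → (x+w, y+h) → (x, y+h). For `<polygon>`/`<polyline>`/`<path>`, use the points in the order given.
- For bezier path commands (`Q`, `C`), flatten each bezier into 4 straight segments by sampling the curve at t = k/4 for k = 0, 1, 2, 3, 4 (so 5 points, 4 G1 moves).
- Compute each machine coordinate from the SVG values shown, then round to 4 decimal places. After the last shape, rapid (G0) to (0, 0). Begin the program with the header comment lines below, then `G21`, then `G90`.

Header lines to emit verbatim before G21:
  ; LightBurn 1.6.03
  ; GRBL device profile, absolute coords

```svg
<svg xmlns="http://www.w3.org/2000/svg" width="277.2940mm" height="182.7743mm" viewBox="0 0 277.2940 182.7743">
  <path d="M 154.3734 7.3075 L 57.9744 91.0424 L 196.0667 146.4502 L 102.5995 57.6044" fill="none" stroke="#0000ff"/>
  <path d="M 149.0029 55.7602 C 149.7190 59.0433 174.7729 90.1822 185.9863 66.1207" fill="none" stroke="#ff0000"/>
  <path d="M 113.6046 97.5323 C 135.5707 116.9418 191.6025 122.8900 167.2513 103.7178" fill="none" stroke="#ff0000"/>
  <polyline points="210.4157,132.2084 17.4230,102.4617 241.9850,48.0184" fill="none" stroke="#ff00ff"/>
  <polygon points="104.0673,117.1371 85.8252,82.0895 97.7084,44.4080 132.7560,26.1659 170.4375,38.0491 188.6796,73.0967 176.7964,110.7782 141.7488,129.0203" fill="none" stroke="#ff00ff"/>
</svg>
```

; LightBurn 1.6.03
; GRBL device profile, absolute coords
G21
G90
G0 X154.3734 Y175.4668
M3 S175
G1 X57.9744 Y91.7319 F4160
G1 X196.0667 Y36.3241
G1 X102.5995 Y125.1699
M5
G0 X149.0029 Y127.0141
M3 S543
G1 X153.5068 Y120.6266 F1791
G1 X163.5581 Y111.5796
G1 X175.5777 Y107.6598
G1 X185.9863 Y116.6536
M5
G0 X113.6046 Y85.2420
M3 S543
G1 X134.6782 Y73.3910 F1791
G1 X157.7969 Y67.6811
G1 X172.2311 Y69.2053
G1 X167.2513 Y79.0565
M5
G0 X210.4157 Y50.5659
M3 S856
G1 X17.4230 Y80.3126 F1364
G1 X241.9850 Y134.7559
M5
G0 X104.0673 Y65.6372
M3 S856
G1 X85.8252 Y100.6848 F1364
G1 X97.7084 Y138.3663
G1 X132.7560 Y156.6084
G1 X170.4375 Y144.7252
G1 X188.6796 Y109.6776
G1 X176.7964 Y71.9961
G1 X141.7488 Y53.7540
G1 X104.0673 Y65.6372
M5
G0 X0.0000 Y0.0000

Since the viewBox matches the mm dimensions, user units are millimetres directly. The only transform is the Y-flip y_m = 182.7743 − y_svg.

Shape 1 is a open polyline drawn with `<path>`. Its stroke #0000ff means engrave at S175, F4160. After flipping Y the toolpath is (154.3734,175.4668) → (57.9744,91.7319) → (196.0667,36.3241) → (102.5995,125.1699).

Shape 2 is a cubic bezier drawn with `<path>`. Its stroke #ff0000 means score at S543, F1791. After flipping Y the toolpath is (149.0029,127.0141) → (153.5068,120.6266) → (163.5581,111.5796) → (175.5777,107.6598) → (185.9863,116.6536).

Shape 3 is a cubic bezier drawn with `<path>`. Its stroke #ff0000 means score at S543, F1791. After flipping Y the toolpath is (113.6046,85.2420) → (134.6782,73.3910) → (157.7969,67.6811) → (172.2311,69.2053) → (167.2513,79.0565).

Shape 4 is a open polyline drawn with `<polyline>`. Its stroke #ff00ff means cut at S856, F1364. After flipping Y the toolpath is (210.4157,50.5659) → (17.4230,80.3126) → (241.9850,134.7559).

Shape 5 is a regular polygon drawn with `<polygon>`. Its stroke #ff00ff means cut at S856, F1364. After flipping Y the toolpath is (104.0673,65.6372) → (85.8252,100.6848) → (97.7084,138.3663) → (132.7560,156.6084) → (170.4375,144.7252) → (188.6796,109.6776) → (176.7964,71.9961) → (141.7488,53.7540) → (104.0673,65.6372), returning to the start.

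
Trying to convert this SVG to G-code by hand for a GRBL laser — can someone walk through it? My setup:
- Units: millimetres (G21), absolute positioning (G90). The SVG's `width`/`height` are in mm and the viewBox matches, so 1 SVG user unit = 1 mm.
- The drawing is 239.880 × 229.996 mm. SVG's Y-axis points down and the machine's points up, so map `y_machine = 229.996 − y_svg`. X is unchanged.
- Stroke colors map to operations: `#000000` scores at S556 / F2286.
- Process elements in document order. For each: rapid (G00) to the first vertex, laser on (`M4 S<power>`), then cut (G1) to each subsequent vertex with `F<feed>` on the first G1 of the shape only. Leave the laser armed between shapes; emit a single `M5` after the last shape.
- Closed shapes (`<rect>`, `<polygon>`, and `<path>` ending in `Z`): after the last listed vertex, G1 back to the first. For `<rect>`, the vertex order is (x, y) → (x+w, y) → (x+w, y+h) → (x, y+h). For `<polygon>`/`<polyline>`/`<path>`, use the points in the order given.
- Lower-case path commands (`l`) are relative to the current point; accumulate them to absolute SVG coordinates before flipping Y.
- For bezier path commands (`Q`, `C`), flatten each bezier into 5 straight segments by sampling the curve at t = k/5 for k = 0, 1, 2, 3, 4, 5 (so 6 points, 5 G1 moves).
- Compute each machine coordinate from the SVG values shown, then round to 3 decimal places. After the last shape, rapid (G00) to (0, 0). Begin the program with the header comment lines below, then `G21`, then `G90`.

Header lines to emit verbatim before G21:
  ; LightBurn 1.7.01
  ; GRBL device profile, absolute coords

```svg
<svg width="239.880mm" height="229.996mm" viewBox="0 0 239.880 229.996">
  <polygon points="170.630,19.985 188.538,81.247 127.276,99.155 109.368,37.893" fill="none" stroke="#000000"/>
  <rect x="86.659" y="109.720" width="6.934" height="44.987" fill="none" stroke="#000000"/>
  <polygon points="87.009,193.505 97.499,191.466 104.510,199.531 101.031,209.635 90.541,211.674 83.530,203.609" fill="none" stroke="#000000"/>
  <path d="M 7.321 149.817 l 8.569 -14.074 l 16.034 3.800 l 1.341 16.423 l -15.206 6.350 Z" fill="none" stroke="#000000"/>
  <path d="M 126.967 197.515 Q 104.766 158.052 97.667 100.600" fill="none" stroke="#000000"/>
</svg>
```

; LightBurn 1.7.01
; GRBL device profile, absolute coords
G21
G90
G00 X170.630 Y210.011
M4 S556
G1 X188.538 Y148.749 F2286
G1 X127.276 Y130.841
G1 X109.368 Y192.103
G1 X170.630 Y210.011
G00 X86.659 Y120.276
M4 S556
G1 X93.593 Y120.276 F2286
G1 X93.593 Y75.289
G1 X86.659 Y75.289
G1 X86.659 Y120.276
G00 X87.009 Y36.491
M4 S556
G1 X97.499 Y38.530 F2286
G1 X104.510 Y30.465
G1 X101.031 Y20.361
G1 X90.541 Y18.322
G1 X83.530 Y26.387
G1 X87.009 Y36.491
G00 X7.321 Y80.179
M4 S556
G1 X15.890 Y94.253 F2286
G1 X31.924 Y90.453
G1 X33.265 Y74.030
G1 X18.059 Y67.680
G1 X7.321 Y80.179
G00 X126.967 Y32.481
M4 S556
G1 X118.691 Y48.986 F2286
G1 X111.623 Y66.930
G1 X105.763 Y86.313
G1 X101.111 Y107.135
G1 X97.667 Y129.396
M5
G00 X0.000 Y0.000

1 u = 1 mm; y_m = 229.996 − y.

[1] `<polygon>` regular polygon, #000000→score S556 F2286: (170.630,210.011) → (188.538,148.749) → (127.276,130.841) → (109.368,192.103) → (170.630,210.011) (closed)

[2] `<rect>` rectangle, #000000→score S556 F2286: (86.659,120.276) → (93.593,120.276) → (93.593,75.289) → (86.659,75.289) → (86.659,120.276) (closed)

[3] `<polygon>` regular polygon, #000000→score S556 F2286: (87.009,36.491) → (97.499,38.530) → (104.510,30.465) → (101.031,20.361) → (90.541,18.322) → (83.530,26.387) → (87.009,36.491) (closed)

[4] `<path>` regular polygon, #000000→score S556 F2286: (7.321,80.179) → (15.890,94.253) → (31.924,90.453) → (33.265,74.030) → (18.059,67.680) → (7.321,80.179) (closed)

[5] `<path>` quadratic bezier, #000000→score S556 F2286: (126.967,32.481) → (118.691,48.986) → (111.623,66.930) → (105.763,86.313) → (101.111,107.135) → (97.667,129.396)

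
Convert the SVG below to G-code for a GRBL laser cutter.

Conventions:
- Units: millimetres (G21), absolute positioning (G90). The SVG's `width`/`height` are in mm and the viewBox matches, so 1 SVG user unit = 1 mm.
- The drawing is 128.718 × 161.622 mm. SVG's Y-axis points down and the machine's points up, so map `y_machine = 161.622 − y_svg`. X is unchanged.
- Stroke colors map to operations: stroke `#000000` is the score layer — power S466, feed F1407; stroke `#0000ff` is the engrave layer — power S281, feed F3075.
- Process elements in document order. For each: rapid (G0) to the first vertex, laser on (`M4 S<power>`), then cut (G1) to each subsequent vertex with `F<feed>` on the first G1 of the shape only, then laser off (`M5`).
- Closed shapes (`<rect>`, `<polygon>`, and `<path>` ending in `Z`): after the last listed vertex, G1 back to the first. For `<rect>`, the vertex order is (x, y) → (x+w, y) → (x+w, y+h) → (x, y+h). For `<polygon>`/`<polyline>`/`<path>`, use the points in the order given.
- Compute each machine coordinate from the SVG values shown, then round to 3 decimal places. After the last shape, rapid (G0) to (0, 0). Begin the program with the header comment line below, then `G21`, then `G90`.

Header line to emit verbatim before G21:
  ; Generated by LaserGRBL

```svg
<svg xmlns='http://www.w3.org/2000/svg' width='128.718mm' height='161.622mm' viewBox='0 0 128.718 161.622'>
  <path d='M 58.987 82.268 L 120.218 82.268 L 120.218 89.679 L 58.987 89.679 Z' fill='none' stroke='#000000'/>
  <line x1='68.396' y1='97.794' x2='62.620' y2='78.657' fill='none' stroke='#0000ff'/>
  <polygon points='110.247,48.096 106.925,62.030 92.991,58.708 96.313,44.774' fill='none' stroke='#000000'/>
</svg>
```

; Generated by LaserGRBL
G21
G90
G0 X58.987 Y79.354
M4 S466
G1 X120.218 Y79.354 F1407
G1 X120.218 Y71.943
G1 X58.987 Y71.943
G1 X58.987 Y79.354
M5
G0 X68.396 Y63.828
M4 S281
G1 X62.620 Y82.965 F3075
M5
G0 X110.247 Y113.526
M4 S466
G1 X106.925 Y99.592 F1407
G1 X92.991 Y102.914
G1 X96.313 Y116.848
G1 X110.247 Y113.526
M5
G0 X0.000 Y0.000

Since the viewBox matches the mm dimensions, user units are millimetres directly. The only transform is the Y-flip y_m = 161.622 − y_svg.

Shape 1 is a rectangle drawn with `<path>`. Its stroke #000000 means score at S466, F1407. After flipping Y the toolpath is (58.987,79.354) → (120.218,79.354) → (120.218,71.943) → (58.987,71.943) → (58.987,79.354), returning to the start.

Shape 2 is a line segment drawn with `<line>`. Its stroke #0000ff means engrave at S281, F3075. After flipping Y the toolpath is (68.396,63.828) → (62.620,82.965).

Shape 3 is a regular polygon drawn with `<polygon>`. Its stroke #000000 means score at S466, F1407. After flipping Y the toolpath is (110.247,113.526) → (106.925,99.592) → (92.991,102.914) → (96.313,116.848) → (110.247,113.526), returning to the start.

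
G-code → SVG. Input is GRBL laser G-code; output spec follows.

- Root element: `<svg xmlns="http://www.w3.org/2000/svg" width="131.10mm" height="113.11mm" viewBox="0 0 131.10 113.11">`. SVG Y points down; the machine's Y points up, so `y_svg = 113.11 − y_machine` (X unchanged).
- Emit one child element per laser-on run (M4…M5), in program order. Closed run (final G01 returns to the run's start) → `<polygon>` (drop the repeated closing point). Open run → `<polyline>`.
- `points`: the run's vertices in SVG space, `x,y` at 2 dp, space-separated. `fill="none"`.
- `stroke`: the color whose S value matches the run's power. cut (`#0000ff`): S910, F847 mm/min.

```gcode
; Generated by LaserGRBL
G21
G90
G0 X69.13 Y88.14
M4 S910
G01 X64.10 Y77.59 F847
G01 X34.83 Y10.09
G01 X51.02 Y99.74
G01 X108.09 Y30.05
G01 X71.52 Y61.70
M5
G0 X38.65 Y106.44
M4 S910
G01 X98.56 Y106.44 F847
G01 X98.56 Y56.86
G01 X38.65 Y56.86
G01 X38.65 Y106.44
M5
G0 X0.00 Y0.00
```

<svg xmlns="http://www.w3.org/2000/svg" width="131.10mm" height="113.11mm" viewBox="0 0 131.10 113.11">
  <polyline points="69.13,24.97 64.10,35.52 34.83,103.02 51.02,13.37 108.09,83.06 71.52,51.41" fill="none" stroke="#0000ff"/>
  <polygon points="38.65,6.67 98.56,6.67 98.56,56.25 38.65,56.25" fill="none" stroke="#0000ff"/>
</svg>

Machine Y-up, SVG Y-down with viewBox height 113.11, so y_svg = 113.11 − y_machine; X carries over. Every run uses S910, so all elements get stroke `#0000ff` (cut).

Run 1: The run is open, so emit a `<polyline>` with points (Y-flipped): 69.13,24.97 64.10,35.52 34.83,103.02 51.02,13.37 108.09,83.06 71.52,51.41.

Run 2: The run returns to its start, so emit a `<polygon>` with points (Y-flipped): 38.65,6.67 98.56,6.67 98.56,56.25 38.65,56.25.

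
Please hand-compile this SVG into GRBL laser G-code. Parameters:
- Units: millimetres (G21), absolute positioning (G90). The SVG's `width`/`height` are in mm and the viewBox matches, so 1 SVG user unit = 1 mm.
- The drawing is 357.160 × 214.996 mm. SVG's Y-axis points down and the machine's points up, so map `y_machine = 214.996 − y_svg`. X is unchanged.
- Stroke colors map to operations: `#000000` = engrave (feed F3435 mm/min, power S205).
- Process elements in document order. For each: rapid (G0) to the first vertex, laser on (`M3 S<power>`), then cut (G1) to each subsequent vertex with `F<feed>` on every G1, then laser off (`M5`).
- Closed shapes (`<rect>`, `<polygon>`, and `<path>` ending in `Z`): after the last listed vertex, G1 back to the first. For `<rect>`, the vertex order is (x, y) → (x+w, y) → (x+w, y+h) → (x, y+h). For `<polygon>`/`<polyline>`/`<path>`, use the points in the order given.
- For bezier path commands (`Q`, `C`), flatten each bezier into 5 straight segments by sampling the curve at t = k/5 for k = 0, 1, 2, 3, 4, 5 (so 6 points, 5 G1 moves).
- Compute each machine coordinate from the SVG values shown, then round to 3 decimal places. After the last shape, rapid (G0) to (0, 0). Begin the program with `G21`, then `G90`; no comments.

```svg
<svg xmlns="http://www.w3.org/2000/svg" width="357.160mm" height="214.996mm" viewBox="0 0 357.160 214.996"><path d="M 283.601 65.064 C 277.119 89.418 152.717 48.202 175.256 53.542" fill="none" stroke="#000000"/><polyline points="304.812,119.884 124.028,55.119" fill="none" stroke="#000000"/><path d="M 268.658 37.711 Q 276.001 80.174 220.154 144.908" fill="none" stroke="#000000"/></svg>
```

Since the viewBox matches the mm dimensions, user units are millimetres directly. The only transform is the Y-flip y_m = 214.996 − y_svg.

Shape 1 is a cubic bezier drawn with `<path>`. Its stroke #000000 means engrave at S205, F3435. After flipping Y the toolpath is (283.601,149.932) → (267.680,142.291) → (236.172,145.005) → (201.790,152.691) → (177.247,159.968) → (175.256,161.454).

Shape 2 is a line segment drawn with `<polyline>`. Its stroke #000000 means engrave at S205, F3435. After flipping Y the toolpath is (304.812,95.112) → (124.028,159.877).

Shape 3 is a quadratic bezier drawn with `<path>`. Its stroke #000000 means engrave at S205, F3435. After flipping Y the toolpath is (268.658,177.285) → (269.068,159.409) → (264.422,139.751) → (254.721,118.312) → (239.965,95.091) → (220.154,70.088).

G21
G90
G0 X283.601 Y149.932
M3 S205
G1 X267.680 Y142.291 F3435
G1 X236.172 Y145.005 F3435
G1 X201.790 Y152.691 F3435
G1 X177.247 Y159.968 F3435
G1 X175.256 Y161.454 F3435
M5
G0 X304.812 Y95.112
M3 S205
G1 X124.028 Y159.877 F3435
M5
G0 X268.658 Y177.285
M3 S205
G1 X269.068 Y159.409 F3435
G1 X264.422 Y139.751 F3435
G1 X254.721 Y118.312 F3435
G1 X239.965 Y95.091 F3435
G1 X220.154 Y70.088 F3435
M5
G0 X0.000 Y0.000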